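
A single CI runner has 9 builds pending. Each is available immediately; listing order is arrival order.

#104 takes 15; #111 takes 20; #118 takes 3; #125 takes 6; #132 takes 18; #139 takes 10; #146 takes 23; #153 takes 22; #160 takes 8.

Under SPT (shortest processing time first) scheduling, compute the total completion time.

SPT (increasing processing time): #118 #125 #160 #139 #104 #132 #111 #153 #146.
#118: 0→3
#125: 3→9
#160: 9→17
#139: 17→27
#104: 27→42
#132: 42→60
#111: 60→80
#153: 80→102
#146: 102→125
Sum = 3+9+17+27+42+60+80+102+125 = 465.

465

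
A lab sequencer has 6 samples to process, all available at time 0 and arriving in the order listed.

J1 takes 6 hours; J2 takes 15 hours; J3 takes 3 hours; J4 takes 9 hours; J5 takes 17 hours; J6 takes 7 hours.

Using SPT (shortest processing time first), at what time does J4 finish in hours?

25

SPT (increasing processing time): J3 J1 J6 J4 J2 J5.
J3: 0→3
J1: 3→9
J6: 9→16
J4: 16→25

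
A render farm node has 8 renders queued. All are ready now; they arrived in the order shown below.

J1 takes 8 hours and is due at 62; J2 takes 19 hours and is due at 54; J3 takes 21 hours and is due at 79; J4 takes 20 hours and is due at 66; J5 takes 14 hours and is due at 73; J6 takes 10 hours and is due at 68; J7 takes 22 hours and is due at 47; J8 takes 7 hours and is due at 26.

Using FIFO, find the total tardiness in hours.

197

FIFO (arrival order): J1 J2 J3 J4 J5 J6 J7 J8.
J1: 0→8, due 62, tardiness 0
J2: 8→27, due 54, tardiness 0
J3: 27→48, due 79, tardiness 0
J4: 48→68, due 66, tardiness 2
J5: 68→82, due 73, tardiness 9
J6: 82→92, due 68, tardiness 24
J7: 92→114, due 47, tardiness 67
J8: 114→121, due 26, tardiness 95
Sum = 0+0+0+2+9+24+67+95 = 197.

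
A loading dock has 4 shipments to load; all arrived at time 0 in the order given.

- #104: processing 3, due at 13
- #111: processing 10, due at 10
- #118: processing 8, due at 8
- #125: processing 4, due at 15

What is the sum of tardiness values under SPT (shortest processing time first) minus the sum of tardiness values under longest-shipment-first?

-7

SPT (increasing processing time): #104 #125 #118 #111.
#104: 0→3, due 13, tardiness 0
#125: 3→7, due 15, tardiness 0
#118: 7→15, due 8, tardiness 7
#111: 15→25, due 10, tardiness 15
Sum = 0+0+7+15 = 22.
LPT (decreasing processing time): #111 #118 #125 #104.
#111: 0→10, due 10, tardiness 0
#118: 10→18, due 8, tardiness 10
#125: 18→22, due 15, tardiness 7
#104: 22→25, due 13, tardiness 12
Sum = 0+10+7+12 = 29.
Difference = 22 − 29 = -7.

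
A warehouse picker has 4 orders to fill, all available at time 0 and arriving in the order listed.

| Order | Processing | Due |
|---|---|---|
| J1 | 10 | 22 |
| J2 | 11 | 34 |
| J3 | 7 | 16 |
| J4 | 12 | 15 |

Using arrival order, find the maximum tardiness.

FIFO (arrival order): J1 J2 J3 J4.
J1: 0→10, due 22, tardiness 0
J2: 10→21, due 34, tardiness 0
J3: 21→28, due 16, tardiness 12
J4: 28→40, due 15, tardiness 25
Maximum = 25.

25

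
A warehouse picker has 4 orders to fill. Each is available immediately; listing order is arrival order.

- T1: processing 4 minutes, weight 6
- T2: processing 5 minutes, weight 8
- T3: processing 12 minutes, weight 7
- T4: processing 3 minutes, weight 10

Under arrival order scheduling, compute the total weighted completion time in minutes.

483

FIFO (arrival order): T1 T2 T3 T4.
T1: finishes 4, weight 6, w·C = 24
T2: finishes 9, weight 8, w·C = 72
T3: finishes 21, weight 7, w·C = 147
T4: finishes 24, weight 10, w·C = 240
Sum = 24+72+147+240 = 483.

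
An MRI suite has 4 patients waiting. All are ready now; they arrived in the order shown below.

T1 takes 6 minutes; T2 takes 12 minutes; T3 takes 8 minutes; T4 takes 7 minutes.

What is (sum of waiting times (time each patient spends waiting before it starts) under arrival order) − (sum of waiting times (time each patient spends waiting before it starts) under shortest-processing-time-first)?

FIFO (arrival order): T1 T2 T3 T4.
T1: waits 0, runs 0→6
T2: waits 6, runs 6→18
T3: waits 18, runs 18→26
T4: waits 26, runs 26→33
Sum = 0+6+18+26 = 50.
SPT (increasing processing time): T1 T4 T3 T2.
T1: waits 0, runs 0→6
T4: waits 6, runs 6→13
T3: waits 13, runs 13→21
T2: waits 21, runs 21→33
Sum = 0+6+13+21 = 40.
Difference = 50 − 40 = 10.

10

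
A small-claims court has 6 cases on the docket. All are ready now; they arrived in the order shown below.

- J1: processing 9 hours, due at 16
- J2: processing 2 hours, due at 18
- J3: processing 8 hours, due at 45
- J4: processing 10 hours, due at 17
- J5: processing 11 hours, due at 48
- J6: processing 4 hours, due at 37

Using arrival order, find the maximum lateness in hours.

12

FIFO (arrival order): J1 J2 J3 J4 J5 J6.
J1: 0→9, due 16, lateness -7
J2: 9→11, due 18, lateness -7
J3: 11→19, due 45, lateness -26
J4: 19→29, due 17, lateness 12
J5: 29→40, due 48, lateness -8
J6: 40→44, due 37, lateness 7
Maximum = 12.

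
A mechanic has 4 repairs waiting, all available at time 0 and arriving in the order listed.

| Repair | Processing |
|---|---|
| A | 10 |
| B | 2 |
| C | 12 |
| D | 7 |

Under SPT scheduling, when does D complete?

9

SPT (increasing processing time): B D A C.
B: 0→2
D: 2→9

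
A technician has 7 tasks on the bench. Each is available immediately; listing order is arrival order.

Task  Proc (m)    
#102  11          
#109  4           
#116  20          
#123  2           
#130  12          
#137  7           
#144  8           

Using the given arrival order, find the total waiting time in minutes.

203

FIFO (arrival order): #102 #109 #116 #123 #130 #137 #144.
#102: waits 0, runs 0→11
#109: waits 11, runs 11→15
#116: waits 15, runs 15→35
#123: waits 35, runs 35→37
#130: waits 37, runs 37→49
#137: waits 49, runs 49→56
#144: waits 56, runs 56→64
Sum = 0+11+15+35+37+49+56 = 203.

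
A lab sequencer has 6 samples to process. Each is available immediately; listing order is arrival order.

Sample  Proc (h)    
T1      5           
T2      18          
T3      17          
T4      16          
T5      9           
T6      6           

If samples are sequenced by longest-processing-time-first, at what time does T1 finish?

71

LPT (decreasing processing time): T2 T3 T4 T5 T6 T1.
T2: 0→18
T3: 18→35
T4: 35→51
T5: 51→60
T6: 60→66
T1: 66→71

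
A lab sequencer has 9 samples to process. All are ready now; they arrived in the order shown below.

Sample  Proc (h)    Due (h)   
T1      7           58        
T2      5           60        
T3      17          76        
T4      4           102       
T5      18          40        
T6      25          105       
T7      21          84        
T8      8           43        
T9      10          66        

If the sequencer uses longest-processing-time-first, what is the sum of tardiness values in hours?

222

LPT (decreasing processing time): T6 T7 T5 T3 T9 T8 T1 T2 T4.
T6: 0→25, due 105, tardiness 0
T7: 25→46, due 84, tardiness 0
T5: 46→64, due 40, tardiness 24
T3: 64→81, due 76, tardiness 5
T9: 81→91, due 66, tardiness 25
T8: 91→99, due 43, tardiness 56
T1: 99→106, due 58, tardiness 48
T2: 106→111, due 60, tardiness 51
T4: 111→115, due 102, tardiness 13
Sum = 0+0+24+5+25+56+48+51+13 = 222.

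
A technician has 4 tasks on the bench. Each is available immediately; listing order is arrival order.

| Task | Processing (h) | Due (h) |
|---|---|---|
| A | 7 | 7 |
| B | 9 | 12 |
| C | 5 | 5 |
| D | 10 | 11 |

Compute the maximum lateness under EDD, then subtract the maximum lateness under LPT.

EDD (increasing due date): C A D B.
C: 0→5, due 5, lateness 0
A: 5→12, due 7, lateness 5
D: 12→22, due 11, lateness 11
B: 22→31, due 12, lateness 19
Maximum = 19.
LPT (decreasing processing time): D B A C.
D: 0→10, due 11, lateness -1
B: 10→19, due 12, lateness 7
A: 19→26, due 7, lateness 19
C: 26→31, due 5, lateness 26
Maximum = 26.
Difference = 19 − 26 = -7.

-7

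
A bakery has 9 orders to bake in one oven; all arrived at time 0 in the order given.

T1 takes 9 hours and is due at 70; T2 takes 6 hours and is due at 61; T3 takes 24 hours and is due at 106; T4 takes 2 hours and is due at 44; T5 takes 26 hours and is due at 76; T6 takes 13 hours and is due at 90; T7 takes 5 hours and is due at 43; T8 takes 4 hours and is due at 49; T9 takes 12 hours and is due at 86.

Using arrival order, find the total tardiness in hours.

FIFO (arrival order): T1 T2 T3 T4 T5 T6 T7 T8 T9.
T1: 0→9, due 70, tardiness 0
T2: 9→15, due 61, tardiness 0
T3: 15→39, due 106, tardiness 0
T4: 39→41, due 44, tardiness 0
T5: 41→67, due 76, tardiness 0
T6: 67→80, due 90, tardiness 0
T7: 80→85, due 43, tardiness 42
T8: 85→89, due 49, tardiness 40
T9: 89→101, due 86, tardiness 15
Sum = 0+0+0+0+0+0+42+40+15 = 97.

97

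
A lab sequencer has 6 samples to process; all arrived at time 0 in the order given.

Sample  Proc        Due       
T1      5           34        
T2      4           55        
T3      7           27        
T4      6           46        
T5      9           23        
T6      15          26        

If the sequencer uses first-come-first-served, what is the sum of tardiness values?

28

FIFO (arrival order): T1 T2 T3 T4 T5 T6.
T1: 0→5, due 34, tardiness 0
T2: 5→9, due 55, tardiness 0
T3: 9→16, due 27, tardiness 0
T4: 16→22, due 46, tardiness 0
T5: 22→31, due 23, tardiness 8
T6: 31→46, due 26, tardiness 20
Sum = 0+0+0+0+8+20 = 28.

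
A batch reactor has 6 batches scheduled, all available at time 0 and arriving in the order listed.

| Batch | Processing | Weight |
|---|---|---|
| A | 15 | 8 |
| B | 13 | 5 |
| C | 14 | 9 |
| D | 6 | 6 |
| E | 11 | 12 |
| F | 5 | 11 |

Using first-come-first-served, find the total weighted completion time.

2338

FIFO (arrival order): A B C D E F.
A: finishes 15, weight 8, w·C = 120
B: finishes 28, weight 5, w·C = 140
C: finishes 42, weight 9, w·C = 378
D: finishes 48, weight 6, w·C = 288
E: finishes 59, weight 12, w·C = 708
F: finishes 64, weight 11, w·C = 704
Sum = 120+140+378+288+708+704 = 2338.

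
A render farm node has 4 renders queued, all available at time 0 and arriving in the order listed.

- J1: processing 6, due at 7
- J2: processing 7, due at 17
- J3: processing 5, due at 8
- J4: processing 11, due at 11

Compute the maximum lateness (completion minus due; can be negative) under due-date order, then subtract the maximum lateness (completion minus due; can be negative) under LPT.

EDD (increasing due date): J1 J3 J4 J2.
J1: 0→6, due 7, lateness -1
J3: 6→11, due 8, lateness 3
J4: 11→22, due 11, lateness 11
J2: 22→29, due 17, lateness 12
Maximum = 12.
LPT (decreasing processing time): J4 J2 J1 J3.
J4: 0→11, due 11, lateness 0
J2: 11→18, due 17, lateness 1
J1: 18→24, due 7, lateness 17
J3: 24→29, due 8, lateness 21
Maximum = 21.
Difference = 12 − 21 = -9.

-9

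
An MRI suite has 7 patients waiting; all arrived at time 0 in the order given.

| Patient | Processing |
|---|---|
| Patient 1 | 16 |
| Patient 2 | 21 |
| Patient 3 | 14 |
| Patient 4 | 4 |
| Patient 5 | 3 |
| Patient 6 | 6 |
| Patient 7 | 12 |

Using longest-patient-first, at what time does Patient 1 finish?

37

LPT (decreasing processing time): Patient 2 Patient 1 Patient 3 Patient 7 Patient 6 Patient 4 Patient 5.
Patient 2: 0→21
Patient 1: 21→37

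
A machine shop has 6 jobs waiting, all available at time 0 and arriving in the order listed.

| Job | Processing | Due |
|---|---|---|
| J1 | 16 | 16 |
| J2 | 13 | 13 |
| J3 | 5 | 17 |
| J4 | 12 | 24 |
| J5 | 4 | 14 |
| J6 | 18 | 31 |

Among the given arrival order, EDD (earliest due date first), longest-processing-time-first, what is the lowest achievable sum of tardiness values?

FIFO (arrival order): J1 J2 J3 J4 J5 J6.
J1: 0→16, due 16, tardiness 0
J2: 16→29, due 13, tardiness 16
J3: 29→34, due 17, tardiness 17
J4: 34→46, due 24, tardiness 22
J5: 46→50, due 14, tardiness 36
J6: 50→68, due 31, tardiness 37
Sum = 0+16+17+22+36+37 = 128.
EDD (increasing due date): J2 J5 J1 J3 J4 J6.
J2: 0→13, due 13, tardiness 0
J5: 13→17, due 14, tardiness 3
J1: 17→33, due 16, tardiness 17
J3: 33→38, due 17, tardiness 21
J4: 38→50, due 24, tardiness 26
J6: 50→68, due 31, tardiness 37
Sum = 0+3+17+21+26+37 = 104.
LPT (decreasing processing time): J6 J1 J2 J4 J3 J5.
J6: 0→18, due 31, tardiness 0
J1: 18→34, due 16, tardiness 18
J2: 34→47, due 13, tardiness 34
J4: 47→59, due 24, tardiness 35
J3: 59→64, due 17, tardiness 47
J5: 64→68, due 14, tardiness 54
Sum = 0+18+34+35+47+54 = 188.
FIFO 128, EDD 104, LPT 188 → minimum 104.

104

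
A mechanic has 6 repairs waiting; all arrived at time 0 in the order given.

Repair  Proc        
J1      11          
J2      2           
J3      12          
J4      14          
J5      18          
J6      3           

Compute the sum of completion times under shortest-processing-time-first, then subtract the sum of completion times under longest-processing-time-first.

SPT (increasing processing time): J2 J6 J1 J3 J4 J5.
J2: 0→2
J6: 2→5
J1: 5→16
J3: 16→28
J4: 28→42
J5: 42→60
Sum = 2+5+16+28+42+60 = 153.
LPT (decreasing processing time): J5 J4 J3 J1 J6 J2.
J5: 0→18
J4: 18→32
J3: 32→44
J1: 44→55
J6: 55→58
J2: 58→60
Sum = 18+32+44+55+58+60 = 267.
Difference = 153 − 267 = -114.

-114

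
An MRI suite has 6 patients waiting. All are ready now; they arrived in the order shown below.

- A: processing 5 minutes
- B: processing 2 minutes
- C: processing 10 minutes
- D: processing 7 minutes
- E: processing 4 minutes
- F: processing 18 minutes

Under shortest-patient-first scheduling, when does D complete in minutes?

SPT (increasing processing time): B E A D C F.
B: 0→2
E: 2→6
A: 6→11
D: 11→18

18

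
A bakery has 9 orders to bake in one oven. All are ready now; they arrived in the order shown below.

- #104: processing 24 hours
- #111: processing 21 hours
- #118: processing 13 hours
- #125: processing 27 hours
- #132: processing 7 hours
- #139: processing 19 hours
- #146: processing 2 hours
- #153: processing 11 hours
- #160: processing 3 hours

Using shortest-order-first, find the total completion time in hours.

436

SPT (increasing processing time): #146 #160 #132 #153 #118 #139 #111 #104 #125.
#146: 0→2
#160: 2→5
#132: 5→12
#153: 12→23
#118: 23→36
#139: 36→55
#111: 55→76
#104: 76→100
#125: 100→127
Sum = 2+5+12+23+36+55+76+100+127 = 436.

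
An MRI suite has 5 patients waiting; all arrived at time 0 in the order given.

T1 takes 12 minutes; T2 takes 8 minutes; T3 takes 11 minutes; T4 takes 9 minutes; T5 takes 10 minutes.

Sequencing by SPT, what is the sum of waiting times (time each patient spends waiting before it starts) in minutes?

90

SPT (increasing processing time): T2 T4 T5 T3 T1.
T2: waits 0, runs 0→8
T4: waits 8, runs 8→17
T5: waits 17, runs 17→27
T3: waits 27, runs 27→38
T1: waits 38, runs 38→50
Sum = 0+8+17+27+38 = 90.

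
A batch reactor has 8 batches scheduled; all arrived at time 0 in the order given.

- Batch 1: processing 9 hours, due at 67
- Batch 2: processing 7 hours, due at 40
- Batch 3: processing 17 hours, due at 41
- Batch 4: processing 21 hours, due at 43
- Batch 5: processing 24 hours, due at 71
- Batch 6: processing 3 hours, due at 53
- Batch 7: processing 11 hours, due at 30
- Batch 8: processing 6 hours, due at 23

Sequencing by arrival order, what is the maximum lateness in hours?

75

FIFO (arrival order): Batch 1 Batch 2 Batch 3 Batch 4 Batch 5 Batch 6 Batch 7 Batch 8.
Batch 1: 0→9, due 67, lateness -58
Batch 2: 9→16, due 40, lateness -24
Batch 3: 16→33, due 41, lateness -8
Batch 4: 33→54, due 43, lateness 11
Batch 5: 54→78, due 71, lateness 7
Batch 6: 78→81, due 53, lateness 28
Batch 7: 81→92, due 30, lateness 62
Batch 8: 92→98, due 23, lateness 75
Maximum = 75.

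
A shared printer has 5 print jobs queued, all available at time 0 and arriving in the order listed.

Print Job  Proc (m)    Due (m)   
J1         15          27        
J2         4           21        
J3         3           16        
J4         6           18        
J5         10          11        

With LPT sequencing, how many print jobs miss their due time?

LPT (decreasing processing time): J1 J5 J4 J2 J3.
J1: 0→15, due 27, tardiness 0
J5: 15→25, due 11, tardiness 14
J4: 25→31, due 18, tardiness 13
J2: 31→35, due 21, tardiness 14
J3: 35→38, due 16, tardiness 22
Late print jobs: 4.

4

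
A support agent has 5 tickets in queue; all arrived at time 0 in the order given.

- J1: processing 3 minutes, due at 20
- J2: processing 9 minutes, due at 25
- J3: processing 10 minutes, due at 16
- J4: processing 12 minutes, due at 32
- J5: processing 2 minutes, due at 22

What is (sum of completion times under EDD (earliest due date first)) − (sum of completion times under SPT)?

17

EDD (increasing due date): J3 J1 J5 J2 J4.
J3: 0→10
J1: 10→13
J5: 13→15
J2: 15→24
J4: 24→36
Sum = 10+13+15+24+36 = 98.
SPT (increasing processing time): J5 J1 J2 J3 J4.
J5: 0→2
J1: 2→5
J2: 5→14
J3: 14→24
J4: 24→36
Sum = 2+5+14+24+36 = 81.
Difference = 98 − 81 = 17.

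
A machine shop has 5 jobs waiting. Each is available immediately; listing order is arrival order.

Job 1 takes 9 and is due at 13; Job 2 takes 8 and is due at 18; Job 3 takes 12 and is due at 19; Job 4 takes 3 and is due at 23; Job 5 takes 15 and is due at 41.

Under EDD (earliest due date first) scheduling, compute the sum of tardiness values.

EDD (increasing due date): Job 1 Job 2 Job 3 Job 4 Job 5.
Job 1: 0→9, due 13, tardiness 0
Job 2: 9→17, due 18, tardiness 0
Job 3: 17→29, due 19, tardiness 10
Job 4: 29→32, due 23, tardiness 9
Job 5: 32→47, due 41, tardiness 6
Sum = 0+0+10+9+6 = 25.

25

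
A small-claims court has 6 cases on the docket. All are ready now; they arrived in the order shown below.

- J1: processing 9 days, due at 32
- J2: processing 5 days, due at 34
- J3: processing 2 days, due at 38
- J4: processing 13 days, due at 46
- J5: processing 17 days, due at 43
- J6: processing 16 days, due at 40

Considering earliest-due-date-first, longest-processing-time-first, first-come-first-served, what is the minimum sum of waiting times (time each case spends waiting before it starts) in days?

114

EDD (increasing due date): J1 J2 J3 J6 J5 J4.
J1: waits 0, runs 0→9
J2: waits 9, runs 9→14
J3: waits 14, runs 14→16
J6: waits 16, runs 16→32
J5: waits 32, runs 32→49
J4: waits 49, runs 49→62
Sum = 0+9+14+16+32+49 = 120.
LPT (decreasing processing time): J5 J6 J4 J1 J2 J3.
J5: waits 0, runs 0→17
J6: waits 17, runs 17→33
J4: waits 33, runs 33→46
J1: waits 46, runs 46→55
J2: waits 55, runs 55→60
J3: waits 60, runs 60→62
Sum = 0+17+33+46+55+60 = 211.
FIFO (arrival order): J1 J2 J3 J4 J5 J6.
J1: waits 0, runs 0→9
J2: waits 9, runs 9→14
J3: waits 14, runs 14→16
J4: waits 16, runs 16→29
J5: waits 29, runs 29→46
J6: waits 46, runs 46→62
Sum = 0+9+14+16+29+46 = 114.
EDD 120, LPT 211, FIFO 114 → minimum 114.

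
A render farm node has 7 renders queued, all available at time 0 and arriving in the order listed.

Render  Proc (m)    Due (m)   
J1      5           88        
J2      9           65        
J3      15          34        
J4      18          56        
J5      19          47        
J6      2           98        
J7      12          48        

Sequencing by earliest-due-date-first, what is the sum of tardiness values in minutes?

16

EDD (increasing due date): J3 J5 J7 J4 J2 J1 J6.
J3: 0→15, due 34, tardiness 0
J5: 15→34, due 47, tardiness 0
J7: 34→46, due 48, tardiness 0
J4: 46→64, due 56, tardiness 8
J2: 64→73, due 65, tardiness 8
J1: 73→78, due 88, tardiness 0
J6: 78→80, due 98, tardiness 0
Sum = 0+0+0+8+8+0+0 = 16.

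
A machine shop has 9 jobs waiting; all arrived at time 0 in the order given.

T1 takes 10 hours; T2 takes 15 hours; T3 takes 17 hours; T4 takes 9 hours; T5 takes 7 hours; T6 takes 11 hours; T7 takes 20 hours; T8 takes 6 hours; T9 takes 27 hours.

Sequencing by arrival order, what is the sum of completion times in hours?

561

FIFO (arrival order): T1 T2 T3 T4 T5 T6 T7 T8 T9.
T1: 0→10
T2: 10→25
T3: 25→42
T4: 42→51
T5: 51→58
T6: 58→69
T7: 69→89
T8: 89→95
T9: 95→122
Sum = 10+25+42+51+58+69+89+95+122 = 561.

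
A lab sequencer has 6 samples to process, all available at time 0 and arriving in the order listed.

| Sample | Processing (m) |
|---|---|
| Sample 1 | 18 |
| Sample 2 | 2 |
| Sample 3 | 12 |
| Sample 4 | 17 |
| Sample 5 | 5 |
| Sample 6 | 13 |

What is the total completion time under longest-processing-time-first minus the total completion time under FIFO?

LPT (decreasing processing time): Sample 1 Sample 4 Sample 6 Sample 3 Sample 5 Sample 2.
Sample 1: 0→18
Sample 4: 18→35
Sample 6: 35→48
Sample 3: 48→60
Sample 5: 60→65
Sample 2: 65→67
Sum = 18+35+48+60+65+67 = 293.
FIFO (arrival order): Sample 1 Sample 2 Sample 3 Sample 4 Sample 5 Sample 6.
Sample 1: 0→18
Sample 2: 18→20
Sample 3: 20→32
Sample 4: 32→49
Sample 5: 49→54
Sample 6: 54→67
Sum = 18+20+32+49+54+67 = 240.
Difference = 293 − 240 = 53.

53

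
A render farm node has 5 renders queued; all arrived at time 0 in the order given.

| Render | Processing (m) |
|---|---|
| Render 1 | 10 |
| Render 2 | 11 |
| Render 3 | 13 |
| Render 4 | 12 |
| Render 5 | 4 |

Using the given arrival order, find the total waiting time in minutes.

FIFO (arrival order): Render 1 Render 2 Render 3 Render 4 Render 5.
Render 1: waits 0, runs 0→10
Render 2: waits 10, runs 10→21
Render 3: waits 21, runs 21→34
Render 4: waits 34, runs 34→46
Render 5: waits 46, runs 46→50
Sum = 0+10+21+34+46 = 111.

111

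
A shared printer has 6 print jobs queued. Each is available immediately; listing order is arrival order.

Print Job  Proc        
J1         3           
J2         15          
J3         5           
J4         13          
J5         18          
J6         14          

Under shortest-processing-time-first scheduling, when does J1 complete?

3

SPT (increasing processing time): J1 J3 J4 J6 J2 J5.
J1: 0→3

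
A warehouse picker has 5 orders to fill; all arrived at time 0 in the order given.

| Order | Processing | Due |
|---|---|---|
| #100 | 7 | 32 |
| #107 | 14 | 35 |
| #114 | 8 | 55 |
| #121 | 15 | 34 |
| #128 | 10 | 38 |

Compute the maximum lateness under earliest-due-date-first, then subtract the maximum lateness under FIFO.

-8

EDD (increasing due date): #100 #121 #107 #128 #114.
#100: 0→7, due 32, lateness -25
#121: 7→22, due 34, lateness -12
#107: 22→36, due 35, lateness 1
#128: 36→46, due 38, lateness 8
#114: 46→54, due 55, lateness -1
Maximum = 8.
FIFO (arrival order): #100 #107 #114 #121 #128.
#100: 0→7, due 32, lateness -25
#107: 7→21, due 35, lateness -14
#114: 21→29, due 55, lateness -26
#121: 29→44, due 34, lateness 10
#128: 44→54, due 38, lateness 16
Maximum = 16.
Difference = 8 − 16 = -8.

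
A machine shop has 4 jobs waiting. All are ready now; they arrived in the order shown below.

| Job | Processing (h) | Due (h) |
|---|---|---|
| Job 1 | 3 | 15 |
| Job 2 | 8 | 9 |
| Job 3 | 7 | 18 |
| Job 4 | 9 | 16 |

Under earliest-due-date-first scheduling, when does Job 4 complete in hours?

20

EDD (increasing due date): Job 2 Job 1 Job 4 Job 3.
Job 2: 0→8
Job 1: 8→11
Job 4: 11→20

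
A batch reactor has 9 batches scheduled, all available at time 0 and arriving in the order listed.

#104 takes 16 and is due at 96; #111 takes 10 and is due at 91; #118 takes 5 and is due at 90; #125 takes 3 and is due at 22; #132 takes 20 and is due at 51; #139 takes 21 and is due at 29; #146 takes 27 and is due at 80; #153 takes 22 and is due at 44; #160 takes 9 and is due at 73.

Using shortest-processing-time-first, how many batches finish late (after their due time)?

4

SPT (increasing processing time): #125 #118 #160 #111 #104 #132 #139 #153 #146.
#125: 0→3, due 22, tardiness 0
#118: 3→8, due 90, tardiness 0
#160: 8→17, due 73, tardiness 0
#111: 17→27, due 91, tardiness 0
#104: 27→43, due 96, tardiness 0
#132: 43→63, due 51, tardiness 12
#139: 63→84, due 29, tardiness 55
#153: 84→106, due 44, tardiness 62
#146: 106→133, due 80, tardiness 53
Late batches: 4.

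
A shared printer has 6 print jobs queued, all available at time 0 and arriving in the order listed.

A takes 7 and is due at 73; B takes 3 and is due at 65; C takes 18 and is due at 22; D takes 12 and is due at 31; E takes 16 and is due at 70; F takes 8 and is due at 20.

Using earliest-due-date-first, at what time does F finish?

EDD (increasing due date): F C D B E A.
F: 0→8

8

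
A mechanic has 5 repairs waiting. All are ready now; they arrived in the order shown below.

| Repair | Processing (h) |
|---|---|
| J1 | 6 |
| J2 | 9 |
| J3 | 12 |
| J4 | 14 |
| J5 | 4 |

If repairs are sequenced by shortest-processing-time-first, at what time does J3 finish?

SPT (increasing processing time): J5 J1 J2 J3 J4.
J5: 0→4
J1: 4→10
J2: 10→19
J3: 19→31

31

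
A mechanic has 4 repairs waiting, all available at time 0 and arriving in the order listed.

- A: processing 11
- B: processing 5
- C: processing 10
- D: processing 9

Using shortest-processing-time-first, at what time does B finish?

5

SPT (increasing processing time): B D C A.
B: 0→5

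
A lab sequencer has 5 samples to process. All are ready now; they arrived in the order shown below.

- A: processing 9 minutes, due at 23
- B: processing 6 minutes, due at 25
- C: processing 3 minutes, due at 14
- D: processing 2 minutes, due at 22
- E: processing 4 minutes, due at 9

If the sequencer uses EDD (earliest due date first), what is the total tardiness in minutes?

EDD (increasing due date): E C D A B.
E: 0→4, due 9, tardiness 0
C: 4→7, due 14, tardiness 0
D: 7→9, due 22, tardiness 0
A: 9→18, due 23, tardiness 0
B: 18→24, due 25, tardiness 0
Sum = 0+0+0+0+0 = 0.

0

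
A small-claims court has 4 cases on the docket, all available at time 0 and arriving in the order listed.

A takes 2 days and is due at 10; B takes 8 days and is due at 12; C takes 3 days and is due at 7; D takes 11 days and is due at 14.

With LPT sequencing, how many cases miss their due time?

3

LPT (decreasing processing time): D B C A.
D: 0→11, due 14, tardiness 0
B: 11→19, due 12, tardiness 7
C: 19→22, due 7, tardiness 15
A: 22→24, due 10, tardiness 14
Late cases: 3.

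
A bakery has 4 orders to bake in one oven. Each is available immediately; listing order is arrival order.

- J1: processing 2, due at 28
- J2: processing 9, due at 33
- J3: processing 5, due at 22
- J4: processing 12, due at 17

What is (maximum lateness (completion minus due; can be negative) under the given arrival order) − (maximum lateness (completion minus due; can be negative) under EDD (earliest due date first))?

16

FIFO (arrival order): J1 J2 J3 J4.
J1: 0→2, due 28, lateness -26
J2: 2→11, due 33, lateness -22
J3: 11→16, due 22, lateness -6
J4: 16→28, due 17, lateness 11
Maximum = 11.
EDD (increasing due date): J4 J3 J1 J2.
J4: 0→12, due 17, lateness -5
J3: 12→17, due 22, lateness -5
J1: 17→19, due 28, lateness -9
J2: 19→28, due 33, lateness -5
Maximum = -5.
Difference = 11 − -5 = 16.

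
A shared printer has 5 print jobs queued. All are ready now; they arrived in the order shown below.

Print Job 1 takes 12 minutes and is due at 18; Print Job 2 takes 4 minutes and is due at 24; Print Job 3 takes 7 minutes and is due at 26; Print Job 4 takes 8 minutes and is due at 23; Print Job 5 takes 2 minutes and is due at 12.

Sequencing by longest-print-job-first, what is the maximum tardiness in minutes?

21

LPT (decreasing processing time): Print Job 1 Print Job 4 Print Job 3 Print Job 2 Print Job 5.
Print Job 1: 0→12, due 18, tardiness 0
Print Job 4: 12→20, due 23, tardiness 0
Print Job 3: 20→27, due 26, tardiness 1
Print Job 2: 27→31, due 24, tardiness 7
Print Job 5: 31→33, due 12, tardiness 21
Maximum = 21.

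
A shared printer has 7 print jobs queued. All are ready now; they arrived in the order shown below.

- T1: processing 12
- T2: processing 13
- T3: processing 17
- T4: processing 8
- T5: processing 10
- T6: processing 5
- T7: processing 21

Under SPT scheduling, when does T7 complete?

SPT (increasing processing time): T6 T4 T5 T1 T2 T3 T7.
T6: 0→5
T4: 5→13
T5: 13→23
T1: 23→35
T2: 35→48
T3: 48→65
T7: 65→86

86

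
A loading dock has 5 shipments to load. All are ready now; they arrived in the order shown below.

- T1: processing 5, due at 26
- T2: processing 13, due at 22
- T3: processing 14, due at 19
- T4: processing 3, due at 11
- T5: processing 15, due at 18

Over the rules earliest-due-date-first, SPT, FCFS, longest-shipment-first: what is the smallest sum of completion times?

117

EDD (increasing due date): T4 T5 T3 T2 T1.
T4: 0→3
T5: 3→18
T3: 18→32
T2: 32→45
T1: 45→50
Sum = 3+18+32+45+50 = 148.
SPT (increasing processing time): T4 T1 T2 T3 T5.
T4: 0→3
T1: 3→8
T2: 8→21
T3: 21→35
T5: 35→50
Sum = 3+8+21+35+50 = 117.
FIFO (arrival order): T1 T2 T3 T4 T5.
T1: 0→5
T2: 5→18
T3: 18→32
T4: 32→35
T5: 35→50
Sum = 5+18+32+35+50 = 140.
LPT (decreasing processing time): T5 T3 T2 T1 T4.
T5: 0→15
T3: 15→29
T2: 29→42
T1: 42→47
T4: 47→50
Sum = 15+29+42+47+50 = 183.
EDD 148, SPT 117, FIFO 140, LPT 183 → minimum 117.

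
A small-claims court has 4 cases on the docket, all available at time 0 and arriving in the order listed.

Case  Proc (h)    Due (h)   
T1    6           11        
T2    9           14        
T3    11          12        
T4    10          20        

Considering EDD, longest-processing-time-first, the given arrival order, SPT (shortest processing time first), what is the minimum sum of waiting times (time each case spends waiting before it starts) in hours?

46

EDD (increasing due date): T1 T3 T2 T4.
T1: waits 0, runs 0→6
T3: waits 6, runs 6→17
T2: waits 17, runs 17→26
T4: waits 26, runs 26→36
Sum = 0+6+17+26 = 49.
LPT (decreasing processing time): T3 T4 T2 T1.
T3: waits 0, runs 0→11
T4: waits 11, runs 11→21
T2: waits 21, runs 21→30
T1: waits 30, runs 30→36
Sum = 0+11+21+30 = 62.
FIFO (arrival order): T1 T2 T3 T4.
T1: waits 0, runs 0→6
T2: waits 6, runs 6→15
T3: waits 15, runs 15→26
T4: waits 26, runs 26→36
Sum = 0+6+15+26 = 47.
SPT (increasing processing time): T1 T2 T4 T3.
T1: waits 0, runs 0→6
T2: waits 6, runs 6→15
T4: waits 15, runs 15→25
T3: waits 25, runs 25→36
Sum = 0+6+15+25 = 46.
EDD 49, LPT 62, FIFO 47, SPT 46 → minimum 46.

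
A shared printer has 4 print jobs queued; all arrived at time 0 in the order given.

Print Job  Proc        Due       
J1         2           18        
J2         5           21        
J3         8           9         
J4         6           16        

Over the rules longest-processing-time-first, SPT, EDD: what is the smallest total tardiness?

0

LPT (decreasing processing time): J3 J4 J2 J1.
J3: 0→8, due 9, tardiness 0
J4: 8→14, due 16, tardiness 0
J2: 14→19, due 21, tardiness 0
J1: 19→21, due 18, tardiness 3
Sum = 0+0+0+3 = 3.
SPT (increasing processing time): J1 J2 J4 J3.
J1: 0→2, due 18, tardiness 0
J2: 2→7, due 21, tardiness 0
J4: 7→13, due 16, tardiness 0
J3: 13→21, due 9, tardiness 12
Sum = 0+0+0+12 = 12.
EDD (increasing due date): J3 J4 J1 J2.
J3: 0→8, due 9, tardiness 0
J4: 8→14, due 16, tardiness 0
J1: 14→16, due 18, tardiness 0
J2: 16→21, due 21, tardiness 0
Sum = 0+0+0+0 = 0.
LPT 3, SPT 12, EDD 0 → minimum 0.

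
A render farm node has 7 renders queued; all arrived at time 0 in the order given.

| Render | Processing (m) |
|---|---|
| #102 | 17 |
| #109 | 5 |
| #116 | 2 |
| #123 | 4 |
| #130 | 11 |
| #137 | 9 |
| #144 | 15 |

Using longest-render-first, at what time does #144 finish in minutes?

LPT (decreasing processing time): #102 #144 #130 #137 #109 #123 #116.
#102: 0→17
#144: 17→32

32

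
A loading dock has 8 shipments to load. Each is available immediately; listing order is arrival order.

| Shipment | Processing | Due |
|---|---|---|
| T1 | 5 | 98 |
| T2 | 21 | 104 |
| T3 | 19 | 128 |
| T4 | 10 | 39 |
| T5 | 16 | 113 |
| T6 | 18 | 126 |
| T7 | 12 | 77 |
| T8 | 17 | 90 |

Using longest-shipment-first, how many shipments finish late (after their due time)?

3

LPT (decreasing processing time): T2 T3 T6 T8 T5 T7 T4 T1.
T2: 0→21, due 104, tardiness 0
T3: 21→40, due 128, tardiness 0
T6: 40→58, due 126, tardiness 0
T8: 58→75, due 90, tardiness 0
T5: 75→91, due 113, tardiness 0
T7: 91→103, due 77, tardiness 26
T4: 103→113, due 39, tardiness 74
T1: 113→118, due 98, tardiness 20
Late shipments: 3.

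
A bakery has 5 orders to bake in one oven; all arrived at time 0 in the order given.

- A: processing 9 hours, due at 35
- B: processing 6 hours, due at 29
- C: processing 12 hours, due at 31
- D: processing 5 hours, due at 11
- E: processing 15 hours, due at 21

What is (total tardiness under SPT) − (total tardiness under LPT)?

-23

SPT (increasing processing time): D B A C E.
D: 0→5, due 11, tardiness 0
B: 5→11, due 29, tardiness 0
A: 11→20, due 35, tardiness 0
C: 20→32, due 31, tardiness 1
E: 32→47, due 21, tardiness 26
Sum = 0+0+0+1+26 = 27.
LPT (decreasing processing time): E C A B D.
E: 0→15, due 21, tardiness 0
C: 15→27, due 31, tardiness 0
A: 27→36, due 35, tardiness 1
B: 36→42, due 29, tardiness 13
D: 42→47, due 11, tardiness 36
Sum = 0+0+1+13+36 = 50.
Difference = 27 − 50 = -23.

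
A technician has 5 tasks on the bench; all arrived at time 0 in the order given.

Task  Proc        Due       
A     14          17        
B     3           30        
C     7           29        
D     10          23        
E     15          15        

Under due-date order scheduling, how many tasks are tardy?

EDD (increasing due date): E A D C B.
E: 0→15, due 15, tardiness 0
A: 15→29, due 17, tardiness 12
D: 29→39, due 23, tardiness 16
C: 39→46, due 29, tardiness 17
B: 46→49, due 30, tardiness 19
Late tasks: 4.

4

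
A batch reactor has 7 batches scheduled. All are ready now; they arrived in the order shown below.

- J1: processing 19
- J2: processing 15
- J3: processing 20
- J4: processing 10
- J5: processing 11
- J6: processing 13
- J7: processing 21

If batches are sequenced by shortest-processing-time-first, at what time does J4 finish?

10

SPT (increasing processing time): J4 J5 J6 J2 J1 J3 J7.
J4: 0→10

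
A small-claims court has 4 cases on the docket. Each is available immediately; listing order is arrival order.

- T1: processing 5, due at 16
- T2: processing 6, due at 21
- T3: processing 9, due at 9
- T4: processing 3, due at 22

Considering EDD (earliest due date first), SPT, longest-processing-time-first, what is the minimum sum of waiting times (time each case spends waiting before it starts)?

25

EDD (increasing due date): T3 T1 T2 T4.
T3: waits 0, runs 0→9
T1: waits 9, runs 9→14
T2: waits 14, runs 14→20
T4: waits 20, runs 20→23
Sum = 0+9+14+20 = 43.
SPT (increasing processing time): T4 T1 T2 T3.
T4: waits 0, runs 0→3
T1: waits 3, runs 3→8
T2: waits 8, runs 8→14
T3: waits 14, runs 14→23
Sum = 0+3+8+14 = 25.
LPT (decreasing processing time): T3 T2 T1 T4.
T3: waits 0, runs 0→9
T2: waits 9, runs 9→15
T1: waits 15, runs 15→20
T4: waits 20, runs 20→23
Sum = 0+9+15+20 = 44.
EDD 43, SPT 25, LPT 44 → minimum 25.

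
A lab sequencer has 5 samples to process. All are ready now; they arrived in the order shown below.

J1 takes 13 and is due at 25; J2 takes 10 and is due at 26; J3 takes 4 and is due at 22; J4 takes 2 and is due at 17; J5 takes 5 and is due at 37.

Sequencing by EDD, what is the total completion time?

90

EDD (increasing due date): J4 J3 J1 J2 J5.
J4: 0→2
J3: 2→6
J1: 6→19
J2: 19→29
J5: 29→34
Sum = 2+6+19+29+34 = 90.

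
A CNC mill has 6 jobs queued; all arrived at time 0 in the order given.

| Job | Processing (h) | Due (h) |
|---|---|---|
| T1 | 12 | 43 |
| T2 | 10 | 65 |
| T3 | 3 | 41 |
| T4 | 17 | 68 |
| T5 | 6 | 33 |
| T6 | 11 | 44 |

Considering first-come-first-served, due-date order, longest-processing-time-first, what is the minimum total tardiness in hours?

0

FIFO (arrival order): T1 T2 T3 T4 T5 T6.
T1: 0→12, due 43, tardiness 0
T2: 12→22, due 65, tardiness 0
T3: 22→25, due 41, tardiness 0
T4: 25→42, due 68, tardiness 0
T5: 42→48, due 33, tardiness 15
T6: 48→59, due 44, tardiness 15
Sum = 0+0+0+0+15+15 = 30.
EDD (increasing due date): T5 T3 T1 T6 T2 T4.
T5: 0→6, due 33, tardiness 0
T3: 6→9, due 41, tardiness 0
T1: 9→21, due 43, tardiness 0
T6: 21→32, due 44, tardiness 0
T2: 32→42, due 65, tardiness 0
T4: 42→59, due 68, tardiness 0
Sum = 0+0+0+0+0+0 = 0.
LPT (decreasing processing time): T4 T1 T6 T2 T5 T3.
T4: 0→17, due 68, tardiness 0
T1: 17→29, due 43, tardiness 0
T6: 29→40, due 44, tardiness 0
T2: 40→50, due 65, tardiness 0
T5: 50→56, due 33, tardiness 23
T3: 56→59, due 41, tardiness 18
Sum = 0+0+0+0+23+18 = 41.
FIFO 30, EDD 0, LPT 41 → minimum 0.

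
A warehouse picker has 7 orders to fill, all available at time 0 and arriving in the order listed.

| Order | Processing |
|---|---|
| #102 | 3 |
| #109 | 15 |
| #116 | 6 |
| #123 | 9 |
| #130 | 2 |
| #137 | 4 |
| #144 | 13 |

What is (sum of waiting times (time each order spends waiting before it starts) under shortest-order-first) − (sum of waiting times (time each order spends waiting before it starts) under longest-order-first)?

-128

SPT (increasing processing time): #130 #102 #137 #116 #123 #144 #109.
#130: waits 0, runs 0→2
#102: waits 2, runs 2→5
#137: waits 5, runs 5→9
#116: waits 9, runs 9→15
#123: waits 15, runs 15→24
#144: waits 24, runs 24→37
#109: waits 37, runs 37→52
Sum = 0+2+5+9+15+24+37 = 92.
LPT (decreasing processing time): #109 #144 #123 #116 #137 #102 #130.
#109: waits 0, runs 0→15
#144: waits 15, runs 15→28
#123: waits 28, runs 28→37
#116: waits 37, runs 37→43
#137: waits 43, runs 43→47
#102: waits 47, runs 47→50
#130: waits 50, runs 50→52
Sum = 0+15+28+37+43+47+50 = 220.
Difference = 92 − 220 = -128.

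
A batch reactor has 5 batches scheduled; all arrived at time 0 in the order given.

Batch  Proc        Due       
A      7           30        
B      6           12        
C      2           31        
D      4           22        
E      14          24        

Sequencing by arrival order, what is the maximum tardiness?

9

FIFO (arrival order): A B C D E.
A: 0→7, due 30, tardiness 0
B: 7→13, due 12, tardiness 1
C: 13→15, due 31, tardiness 0
D: 15→19, due 22, tardiness 0
E: 19→33, due 24, tardiness 9
Maximum = 9.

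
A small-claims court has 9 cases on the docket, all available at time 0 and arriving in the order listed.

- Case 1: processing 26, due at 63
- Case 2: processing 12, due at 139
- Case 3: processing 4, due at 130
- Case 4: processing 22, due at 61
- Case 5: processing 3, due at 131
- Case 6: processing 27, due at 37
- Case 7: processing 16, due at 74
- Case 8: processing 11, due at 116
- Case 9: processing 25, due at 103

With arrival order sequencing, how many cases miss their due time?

5

FIFO (arrival order): Case 1 Case 2 Case 3 Case 4 Case 5 Case 6 Case 7 Case 8 Case 9.
Case 1: 0→26, due 63, tardiness 0
Case 2: 26→38, due 139, tardiness 0
Case 3: 38→42, due 130, tardiness 0
Case 4: 42→64, due 61, tardiness 3
Case 5: 64→67, due 131, tardiness 0
Case 6: 67→94, due 37, tardiness 57
Case 7: 94→110, due 74, tardiness 36
Case 8: 110→121, due 116, tardiness 5
Case 9: 121→146, due 103, tardiness 43
Late cases: 5.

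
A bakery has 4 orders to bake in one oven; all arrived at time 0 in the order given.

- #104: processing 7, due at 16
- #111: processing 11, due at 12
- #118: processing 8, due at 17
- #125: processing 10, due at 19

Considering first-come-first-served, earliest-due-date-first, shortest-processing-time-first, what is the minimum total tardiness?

FIFO (arrival order): #104 #111 #118 #125.
#104: 0→7, due 16, tardiness 0
#111: 7→18, due 12, tardiness 6
#118: 18→26, due 17, tardiness 9
#125: 26→36, due 19, tardiness 17
Sum = 0+6+9+17 = 32.
EDD (increasing due date): #111 #104 #118 #125.
#111: 0→11, due 12, tardiness 0
#104: 11→18, due 16, tardiness 2
#118: 18→26, due 17, tardiness 9
#125: 26→36, due 19, tardiness 17
Sum = 0+2+9+17 = 28.
SPT (increasing processing time): #104 #118 #125 #111.
#104: 0→7, due 16, tardiness 0
#118: 7→15, due 17, tardiness 0
#125: 15→25, due 19, tardiness 6
#111: 25→36, due 12, tardiness 24
Sum = 0+0+6+24 = 30.
FIFO 32, EDD 28, SPT 30 → minimum 28.

28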